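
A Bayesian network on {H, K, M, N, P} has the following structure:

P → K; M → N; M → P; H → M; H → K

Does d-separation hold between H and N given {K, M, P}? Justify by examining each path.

There are 2 undirected paths between H and N; checking each against the conditioning set {K, M, P}:
Path 1: H → M → N
  M is a chain here and M is conditioned on, so the path is blocked at M.
Path 2: H → K ← P ← M → N
  P is a chain here and P is conditioned on, so the path is blocked at P.
Since every path is blocked, d-separation holds.

Yes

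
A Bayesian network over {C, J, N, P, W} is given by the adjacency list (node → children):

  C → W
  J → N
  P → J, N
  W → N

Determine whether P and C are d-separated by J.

Yes

2 paths connect P and C; each must be blocked for d-separation to hold:
Path 1: P → J → N ← W ← C
  J is a chain here and J is conditioned on, so the path is blocked at J.
Path 2: P → N ← W ← C
  N is a collider here and neither N nor any of its descendants is conditioned on, so the collider stays closed — the path is blocked at N.
All paths are blocked; P ⊥ C | {J} holds.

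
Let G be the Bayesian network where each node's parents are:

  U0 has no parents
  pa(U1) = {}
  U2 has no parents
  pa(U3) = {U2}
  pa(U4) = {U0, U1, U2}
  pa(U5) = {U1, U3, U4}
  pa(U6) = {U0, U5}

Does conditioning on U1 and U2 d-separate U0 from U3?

Yes — U0 and U3 are d-separated given {U1, U2}.

There are 6 undirected paths between U0 and U3; checking each against the conditioning set {U1, U2}:
  1. U0 → U6 ← U5 ← U1 → U4 ← U2 → U3 — U6:collider[blocks]; U5:chain[open]; U1:fork[blocks]; U4:collider[blocks]; U2:fork[blocks] ⇒ blocked
  2. U0 → U6 ← U5 ← U4 ← U2 → U3 — U6:collider[blocks]; U5:chain[open]; U4:chain[open]; U2:fork[blocks] ⇒ blocked
  3. U0 → U6 ← U5 ← U3 — U6:collider[blocks]; U5:chain[open] ⇒ blocked
  4. U0 → U4 ← U1 → U5 ← U3 — U4:collider[blocks]; U1:fork[blocks]; U5:collider[blocks] ⇒ blocked
  5. U0 → U4 ← U2 → U3 — U4:collider[blocks]; U2:fork[blocks] ⇒ blocked
  6. U0 → U4 → U5 ← U3 — U4:chain[open]; U5:collider[blocks] ⇒ blocked
All paths are blocked; U0 ⊥ U3 | {U1, U2} holds.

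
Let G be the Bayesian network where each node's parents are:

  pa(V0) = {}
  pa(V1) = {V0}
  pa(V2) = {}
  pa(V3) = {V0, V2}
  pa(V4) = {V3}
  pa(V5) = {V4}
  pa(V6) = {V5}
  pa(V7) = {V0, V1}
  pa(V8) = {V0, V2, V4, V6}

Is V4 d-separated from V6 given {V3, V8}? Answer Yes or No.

No

Enumerating the 4 paths from V4 to V6 and testing each for blocking by {V3, V8}:
  1. V4 → V5 → V6 — V5:chain[open] ⇒ active
  2. V4 → V8 ← V6 — V8:collider[open] ⇒ active
  3. V4 ← V3 ← V0 → V8 ← V6 — V3:chain[blocks]; V0:fork[open]; V8:collider[open] ⇒ blocked
  4. V4 ← V3 ← V2 → V8 ← V6 — V3:chain[blocks]; V2:fork[open]; V8:collider[open] ⇒ blocked
Since the path V4 → V5 → V6 is active, V4 and V6 are not d-separated given {V3, V8}.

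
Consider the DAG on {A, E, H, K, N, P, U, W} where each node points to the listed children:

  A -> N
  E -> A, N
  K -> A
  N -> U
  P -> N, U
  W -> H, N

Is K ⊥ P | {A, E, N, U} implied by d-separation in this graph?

Yes

4 paths connect K and P; each must be blocked for d-separation to hold:
Path 1: K → A ← E → N → U ← P
  E is a fork here and E is conditioned on, so the path is blocked at E.
Path 2: K → A ← E → N ← P
  E is a fork here and E is conditioned on, so the path is blocked at E.
Path 3: K → A → N → U ← P
  A is a chain here and A is conditioned on, so the path is blocked at A.
Path 4: K → A → N ← P
  A is a chain here and A is conditioned on, so the path is blocked at A.
Every path is blocked, so K and P are d-separated given {A, E, N, U}.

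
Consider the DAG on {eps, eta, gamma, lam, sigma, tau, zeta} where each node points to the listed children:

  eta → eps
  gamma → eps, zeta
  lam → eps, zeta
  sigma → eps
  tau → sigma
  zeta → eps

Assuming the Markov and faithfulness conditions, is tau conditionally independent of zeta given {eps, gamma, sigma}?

There are 3 undirected paths between tau and zeta; checking each against the conditioning set {eps, gamma, sigma}:
Path 1: tau → sigma → eps ← zeta
  sigma is a chain here and sigma is conditioned on, so the path is blocked at sigma.
Path 2: tau → sigma → eps ← gamma → zeta
  sigma is a chain here and sigma is conditioned on, so the path is blocked at sigma.
Path 3: tau → sigma → eps ← lam → zeta
  sigma is a chain here and sigma is conditioned on, so the path is blocked at sigma.
Since every path is blocked, d-separation holds.

Yes — tau and zeta are d-separated given {eps, gamma, sigma}.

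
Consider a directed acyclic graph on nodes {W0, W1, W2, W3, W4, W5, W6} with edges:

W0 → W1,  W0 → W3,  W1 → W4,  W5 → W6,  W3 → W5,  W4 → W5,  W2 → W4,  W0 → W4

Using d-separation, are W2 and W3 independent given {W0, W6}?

We examine all 3 paths between W2 and W3:
Path 1: W2 → W4 → W5 ← W3
  W4 is a chain and W4 is not conditioned on; W5 is a collider and its descendant W6 is conditioned on, which opens it — no node blocks this path, so it is active.
Path 2: W2 → W4 ← W0 → W3
  W0 is a fork here and W0 is conditioned on, so the path is blocked at W0.
Path 3: W2 → W4 ← W1 ← W0 → W3
  W0 is a fork here and W0 is conditioned on, so the path is blocked at W0.
Since the path W2 → W4 → W5 ← W3 is active, W2 and W3 are not d-separated given {W0, W6}.

No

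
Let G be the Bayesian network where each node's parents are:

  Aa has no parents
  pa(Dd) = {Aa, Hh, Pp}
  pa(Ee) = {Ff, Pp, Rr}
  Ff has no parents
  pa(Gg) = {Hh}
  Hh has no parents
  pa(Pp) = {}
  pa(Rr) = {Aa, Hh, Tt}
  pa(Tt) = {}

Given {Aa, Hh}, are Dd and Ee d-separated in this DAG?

There are 3 undirected paths between Dd and Ee; checking each against the conditioning set {Aa, Hh}:
Path 1: Dd ← Hh → Rr → Ee
  Hh is a fork here and Hh is conditioned on, so the path is blocked at Hh.
Path 2: Dd ← Pp → Ee
  Pp is a fork and Pp is not conditioned on — no node blocks this path, so it is active.
Path 3: Dd ← Aa → Rr → Ee
  Aa is a fork here and Aa is conditioned on, so the path is blocked at Aa.
Since the path Dd ← Pp → Ee is active, Dd and Ee are not d-separated given {Aa, Hh}.

No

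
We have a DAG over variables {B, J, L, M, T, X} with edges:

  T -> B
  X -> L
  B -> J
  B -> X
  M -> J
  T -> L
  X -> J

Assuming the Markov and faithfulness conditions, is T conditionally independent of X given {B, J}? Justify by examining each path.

Enumerating the 3 paths from T to X and testing each for blocking by {B, J}:
  1. T → B → X — B:chain[blocks] ⇒ blocked
  2. T → B → J ← X — B:chain[blocks]; J:collider[open] ⇒ blocked
  3. T → L ← X — L:collider[blocks] ⇒ blocked
Since every path is blocked, d-separation holds.

Yes — T and X are d-separated given {B, J}.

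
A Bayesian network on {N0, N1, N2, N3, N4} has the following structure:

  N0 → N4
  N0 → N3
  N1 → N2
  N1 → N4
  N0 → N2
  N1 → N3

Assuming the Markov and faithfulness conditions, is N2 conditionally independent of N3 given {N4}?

No — N2 and N3 are not d-separated given {N4}.

We examine all 4 paths between N2 and N3:
Path 1: N2 ← N0 → N4 ← N1 → N3
  N0 is a fork and N0 is not conditioned on; N4 is a collider and N4 is conditioned on, which opens it; N1 is a fork and N1 is not conditioned on — no node blocks this path, so it is active.
Path 2: N2 ← N0 → N3
  N0 is a fork and N0 is not conditioned on — no node blocks this path, so it is active.
Path 3: N2 ← N1 → N4 ← N0 → N3
  N1 is a fork and N1 is not conditioned on; N4 is a collider and N4 is conditioned on, which opens it; N0 is a fork and N0 is not conditioned on — no node blocks this path, so it is active.
Path 4: N2 ← N1 → N3
  N1 is a fork and N1 is not conditioned on — no node blocks this path, so it is active.
Because an active path exists, N2 and N3 are not d-separated.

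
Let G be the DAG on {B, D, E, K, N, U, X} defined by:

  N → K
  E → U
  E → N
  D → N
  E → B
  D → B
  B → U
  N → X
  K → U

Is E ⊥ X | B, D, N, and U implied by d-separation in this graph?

Yes

Enumerating the 5 paths from E to X and testing each for blocking by {B, D, N, U}:
  1. E → U ← B ← D → N → X — U:collider[open]; B:chain[blocks]; D:fork[blocks]; N:chain[blocks] ⇒ blocked
  2. E → U ← K ← N → X — U:collider[open]; K:chain[open]; N:fork[blocks] ⇒ blocked
  3. E → N → X — N:chain[blocks] ⇒ blocked
  4. E → B ← D → N → X — B:collider[open]; D:fork[blocks]; N:chain[blocks] ⇒ blocked
  5. E → B → U ← K ← N → X — B:chain[blocks]; U:collider[open]; K:chain[open]; N:fork[blocks] ⇒ blocked
Since every path is blocked, d-separation holds.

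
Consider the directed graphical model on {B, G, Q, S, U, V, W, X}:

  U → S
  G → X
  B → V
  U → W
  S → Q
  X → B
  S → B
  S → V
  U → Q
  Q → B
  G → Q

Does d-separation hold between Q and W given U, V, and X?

Yes

There are 6 undirected paths between Q and W; checking each against the conditioning set {U, V, X}:
Path 1: Q ← G → X → B → V ← S ← U → W
  X is a chain here and X is conditioned on, so the path is blocked at X.
Path 2: Q ← G → X → B ← S ← U → W
  X is a chain here and X is conditioned on, so the path is blocked at X.
Path 3: Q ← S ← U → W
  U is a fork here and U is conditioned on, so the path is blocked at U.
Path 4: Q ← U → W
  U is a fork here and U is conditioned on, so the path is blocked at U.
Path 5: Q → B → V ← S ← U → W
  U is a fork here and U is conditioned on, so the path is blocked at U.
Path 6: Q → B ← S ← U → W
  U is a fork here and U is conditioned on, so the path is blocked at U.
Since every path is blocked, d-separation holds.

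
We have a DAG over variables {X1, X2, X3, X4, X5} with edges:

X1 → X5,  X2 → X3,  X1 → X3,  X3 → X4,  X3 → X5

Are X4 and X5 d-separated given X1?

No

We examine all 2 paths between X4 and X5:
Path 1: X4 ← X3 ← X1 → X5
  X1 is a fork here and X1 is conditioned on, so the path is blocked at X1.
Path 2: X4 ← X3 → X5
  X3 is a fork and X3 is not conditioned on — no node blocks this path, so it is active.
Because an active path exists, X4 and X5 are not d-separated.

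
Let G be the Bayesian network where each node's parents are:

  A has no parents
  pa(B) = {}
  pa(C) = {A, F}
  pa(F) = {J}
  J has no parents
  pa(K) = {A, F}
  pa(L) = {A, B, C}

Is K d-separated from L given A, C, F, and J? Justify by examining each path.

Enumerating the 4 paths from K to L and testing each for blocking by {A, C, F, J}:
Path 1: K ← A → L
  A is a fork here and A is conditioned on, so the path is blocked at A.
Path 2: K ← A → C → L
  A is a fork here and A is conditioned on, so the path is blocked at A.
Path 3: K ← F → C ← A → L
  F is a fork here and F is conditioned on, so the path is blocked at F.
Path 4: K ← F → C → L
  F is a fork here and F is conditioned on, so the path is blocked at F.
Every path is blocked, so K and L are d-separated given {A, C, F, J}.

Yes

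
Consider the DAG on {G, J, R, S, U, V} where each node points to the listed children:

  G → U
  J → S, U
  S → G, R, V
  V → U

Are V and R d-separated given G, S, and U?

Yes

There are 3 undirected paths between V and R; checking each against the conditioning set {G, S, U}:
  1. V ← S → R — S:fork[blocks] ⇒ blocked
  2. V → U ← J → S → R — U:collider[open]; J:fork[open]; S:chain[blocks] ⇒ blocked
  3. V → U ← G ← S → R — U:collider[open]; G:chain[blocks]; S:fork[blocks] ⇒ blocked
All paths are blocked; V ⊥ R | {G, S, U} holds.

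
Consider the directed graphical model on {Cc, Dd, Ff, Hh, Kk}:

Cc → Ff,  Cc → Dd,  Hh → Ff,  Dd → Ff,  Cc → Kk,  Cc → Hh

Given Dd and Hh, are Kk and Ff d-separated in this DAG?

No

We examine all 3 paths between Kk and Ff:
Path 1: Kk ← Cc → Ff
  Cc is a fork and Cc is not conditioned on — no node blocks this path, so it is active.
Path 2: Kk ← Cc → Dd → Ff
  Dd is a chain here and Dd is conditioned on, so the path is blocked at Dd.
Path 3: Kk ← Cc → Hh → Ff
  Hh is a chain here and Hh is conditioned on, so the path is blocked at Hh.
At least one path is unblocked, so d-separation fails.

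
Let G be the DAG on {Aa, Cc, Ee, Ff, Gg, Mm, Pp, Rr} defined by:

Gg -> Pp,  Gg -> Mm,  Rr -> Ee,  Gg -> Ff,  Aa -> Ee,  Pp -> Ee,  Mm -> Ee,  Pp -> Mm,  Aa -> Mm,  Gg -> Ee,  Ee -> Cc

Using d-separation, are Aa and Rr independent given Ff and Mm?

Enumerating the 6 paths from Aa to Rr and testing each for blocking by {Ff, Mm}:
Path 1: Aa → Mm ← Pp ← Gg → Ee ← Rr
  Ee is a collider here and neither Ee nor any of its descendants is conditioned on, so the collider stays closed — the path is blocked at Ee.
Path 2: Aa → Mm ← Pp → Ee ← Rr
  Ee is a collider here and neither Ee nor any of its descendants is conditioned on, so the collider stays closed — the path is blocked at Ee.
Path 3: Aa → Mm ← Gg → Pp → Ee ← Rr
  Ee is a collider here and neither Ee nor any of its descendants is conditioned on, so the collider stays closed — the path is blocked at Ee.
Path 4: Aa → Mm ← Gg → Ee ← Rr
  Ee is a collider here and neither Ee nor any of its descendants is conditioned on, so the collider stays closed — the path is blocked at Ee.
Path 5: Aa → Mm → Ee ← Rr
  Mm is a chain here and Mm is conditioned on, so the path is blocked at Mm.
Path 6: Aa → Ee ← Rr
  Ee is a collider here and neither Ee nor any of its descendants is conditioned on, so the collider stays closed — the path is blocked at Ee.
All paths are blocked; Aa ⊥ Rr | {Ff, Mm} holds.

Yes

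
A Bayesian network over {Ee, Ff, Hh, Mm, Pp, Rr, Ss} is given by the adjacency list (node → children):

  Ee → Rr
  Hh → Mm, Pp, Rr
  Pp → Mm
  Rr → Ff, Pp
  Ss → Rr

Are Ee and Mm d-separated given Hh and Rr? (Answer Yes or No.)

4 paths connect Ee and Mm; each must be blocked for d-separation to hold:
Path 1: Ee → Rr ← Hh → Mm
  Hh is a fork here and Hh is conditioned on, so the path is blocked at Hh.
Path 2: Ee → Rr ← Hh → Pp → Mm
  Hh is a fork here and Hh is conditioned on, so the path is blocked at Hh.
Path 3: Ee → Rr → Pp ← Hh → Mm
  Rr is a chain here and Rr is conditioned on, so the path is blocked at Rr.
Path 4: Ee → Rr → Pp → Mm
  Rr is a chain here and Rr is conditioned on, so the path is blocked at Rr.
Every path is blocked, so Ee and Mm are d-separated given {Hh, Rr}.

Yes — Ee and Mm are d-separated given {Hh, Rr}.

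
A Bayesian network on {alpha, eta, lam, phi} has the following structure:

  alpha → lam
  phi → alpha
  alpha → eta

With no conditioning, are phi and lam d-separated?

The only undirected path from phi to lam is:
Path 1: phi → alpha → lam
  alpha is a chain and alpha is not conditioned on — no node blocks this path, so it is active.
At least one path is unblocked, so d-separation fails.

No — phi and lam are not d-separated given ∅.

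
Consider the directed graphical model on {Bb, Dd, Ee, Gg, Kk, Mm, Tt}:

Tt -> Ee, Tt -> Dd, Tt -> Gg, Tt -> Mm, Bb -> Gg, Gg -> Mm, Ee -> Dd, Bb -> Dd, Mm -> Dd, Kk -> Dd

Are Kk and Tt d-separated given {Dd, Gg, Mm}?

No

6 paths connect Kk and Tt; each must be blocked for d-separation to hold:
Path 1: Kk → Dd ← Ee ← Tt
  Dd is a collider and Dd is conditioned on, which opens it; Ee is a chain and Ee is not conditioned on — no node blocks this path, so it is active.
Path 2: Kk → Dd ← Mm ← Tt
  Mm is a chain here and Mm is conditioned on, so the path is blocked at Mm.
Path 3: Kk → Dd ← Mm ← Gg ← Tt
  Mm is a chain here and Mm is conditioned on, so the path is blocked at Mm.
Path 4: Kk → Dd ← Tt
  Dd is a collider and Dd is conditioned on, which opens it — no node blocks this path, so it is active.
Path 5: Kk → Dd ← Bb → Gg → Mm ← Tt
  Gg is a chain here and Gg is conditioned on, so the path is blocked at Gg.
Path 6: Kk → Dd ← Bb → Gg ← Tt
  Dd is a collider and Dd is conditioned on, which opens it; Bb is a fork and Bb is not conditioned on; Gg is a collider and Gg is conditioned on, which opens it — no node blocks this path, so it is active.
At least one path is unblocked, so d-separation fails.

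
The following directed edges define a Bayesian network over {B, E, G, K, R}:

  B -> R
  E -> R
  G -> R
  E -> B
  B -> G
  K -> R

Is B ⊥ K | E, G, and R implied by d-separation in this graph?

Enumerating the 3 paths from B to K and testing each for blocking by {E, G, R}:
Path 1: B → G → R ← K
  G is a chain here and G is conditioned on, so the path is blocked at G.
Path 2: B ← E → R ← K
  E is a fork here and E is conditioned on, so the path is blocked at E.
Path 3: B → R ← K
  R is a collider and R is conditioned on, which opens it — no node blocks this path, so it is active.
Because an active path exists, B and K are not d-separated.

No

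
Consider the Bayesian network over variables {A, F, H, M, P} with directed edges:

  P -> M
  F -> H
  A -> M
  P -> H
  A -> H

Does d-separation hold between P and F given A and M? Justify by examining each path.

2 paths connect P and F; each must be blocked for d-separation to hold:
Path 1: P → H ← F
  H is a collider here and neither H nor any of its descendants is conditioned on, so the collider stays closed — the path is blocked at H.
Path 2: P → M ← A → H ← F
  A is a fork here and A is conditioned on, so the path is blocked at A.
All paths are blocked; P ⊥ F | {A, M} holds.

Yes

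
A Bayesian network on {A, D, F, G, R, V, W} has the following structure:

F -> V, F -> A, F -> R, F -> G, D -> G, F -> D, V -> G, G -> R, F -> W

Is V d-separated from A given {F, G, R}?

Yes

4 paths connect V and A; each must be blocked for d-separation to hold:
Path 1: V → G ← D ← F → A
  F is a fork here and F is conditioned on, so the path is blocked at F.
Path 2: V → G → R ← F → A
  G is a chain here and G is conditioned on, so the path is blocked at G.
Path 3: V → G ← F → A
  F is a fork here and F is conditioned on, so the path is blocked at F.
Path 4: V ← F → A
  F is a fork here and F is conditioned on, so the path is blocked at F.
Every path is blocked, so V and A are d-separated given {F, G, R}.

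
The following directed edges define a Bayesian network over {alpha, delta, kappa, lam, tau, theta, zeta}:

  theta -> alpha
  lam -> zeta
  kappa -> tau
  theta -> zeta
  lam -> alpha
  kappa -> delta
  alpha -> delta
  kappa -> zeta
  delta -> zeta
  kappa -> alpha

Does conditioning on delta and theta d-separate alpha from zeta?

No — alpha and zeta are not d-separated given {delta, theta}.

6 paths connect alpha and zeta; each must be blocked for d-separation to hold:
  1. alpha ← lam → zeta — lam:fork[open] ⇒ active
  2. alpha → delta → zeta — delta:chain[blocks] ⇒ blocked
  3. alpha → delta ← kappa → zeta — delta:collider[open]; kappa:fork[open] ⇒ active
  4. alpha ← theta → zeta — theta:fork[blocks] ⇒ blocked
  5. alpha ← kappa → delta → zeta — kappa:fork[open]; delta:chain[blocks] ⇒ blocked
  6. alpha ← kappa → zeta — kappa:fork[open] ⇒ active
Since the path alpha ← lam → zeta is active, alpha and zeta are not d-separated given {delta, theta}.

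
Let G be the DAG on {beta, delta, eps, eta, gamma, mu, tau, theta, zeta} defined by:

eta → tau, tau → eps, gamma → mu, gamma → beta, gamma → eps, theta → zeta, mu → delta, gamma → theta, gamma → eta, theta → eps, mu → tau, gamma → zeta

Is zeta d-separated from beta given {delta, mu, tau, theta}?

No

There are 5 undirected paths between zeta and beta; checking each against the conditioning set {delta, mu, tau, theta}:
Path 1: zeta ← theta → eps ← gamma → beta
  theta is a fork here and theta is conditioned on, so the path is blocked at theta.
Path 2: zeta ← theta → eps ← tau ← eta ← gamma → beta
  theta is a fork here and theta is conditioned on, so the path is blocked at theta.
Path 3: zeta ← theta → eps ← tau ← mu ← gamma → beta
  theta is a fork here and theta is conditioned on, so the path is blocked at theta.
Path 4: zeta ← theta ← gamma → beta
  theta is a chain here and theta is conditioned on, so the path is blocked at theta.
Path 5: zeta ← gamma → beta
  gamma is a fork and gamma is not conditioned on — no node blocks this path, so it is active.
Because an active path exists, zeta and beta are not d-separated.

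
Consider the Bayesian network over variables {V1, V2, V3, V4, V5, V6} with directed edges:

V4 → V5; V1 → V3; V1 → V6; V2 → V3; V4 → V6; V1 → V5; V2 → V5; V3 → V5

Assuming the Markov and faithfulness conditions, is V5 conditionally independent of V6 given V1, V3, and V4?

Yes — V5 and V6 are d-separated given {V1, V3, V4}.

Enumerating the 4 paths from V5 to V6 and testing each for blocking by {V1, V3, V4}:
Path 1: V5 ← V3 ← V1 → V6
  V3 is a chain here and V3 is conditioned on, so the path is blocked at V3.
Path 2: V5 ← V4 → V6
  V4 is a fork here and V4 is conditioned on, so the path is blocked at V4.
Path 3: V5 ← V2 → V3 ← V1 → V6
  V1 is a fork here and V1 is conditioned on, so the path is blocked at V1.
Path 4: V5 ← V1 → V6
  V1 is a fork here and V1 is conditioned on, so the path is blocked at V1.
All paths are blocked; V5 ⊥ V6 | {V1, V3, V4} holds.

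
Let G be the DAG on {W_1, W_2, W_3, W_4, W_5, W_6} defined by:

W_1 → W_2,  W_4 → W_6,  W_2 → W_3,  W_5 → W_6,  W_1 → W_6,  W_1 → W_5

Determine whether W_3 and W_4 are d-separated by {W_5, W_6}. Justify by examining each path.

No

There are 2 undirected paths between W_3 and W_4; checking each against the conditioning set {W_5, W_6}:
Path 1: W_3 ← W_2 ← W_1 → W_6 ← W_4
  W_2 is a chain and W_2 is not conditioned on; W_1 is a fork and W_1 is not conditioned on; W_6 is a collider and W_6 is conditioned on, which opens it — no node blocks this path, so it is active.
Path 2: W_3 ← W_2 ← W_1 → W_5 → W_6 ← W_4
  W_5 is a chain here and W_5 is conditioned on, so the path is blocked at W_5.
Since the path W_3 ← W_2 ← W_1 → W_6 ← W_4 is active, W_3 and W_4 are not d-separated given {W_5, W_6}.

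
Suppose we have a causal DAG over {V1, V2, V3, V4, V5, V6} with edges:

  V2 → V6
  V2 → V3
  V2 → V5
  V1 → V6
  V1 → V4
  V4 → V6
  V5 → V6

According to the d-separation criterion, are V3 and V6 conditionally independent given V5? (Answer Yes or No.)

2 paths connect V3 and V6; each must be blocked for d-separation to hold:
Path 1: V3 ← V2 → V6
  V2 is a fork and V2 is not conditioned on — no node blocks this path, so it is active.
Path 2: V3 ← V2 → V5 → V6
  V5 is a chain here and V5 is conditioned on, so the path is blocked at V5.
At least one path is unblocked, so d-separation fails.

No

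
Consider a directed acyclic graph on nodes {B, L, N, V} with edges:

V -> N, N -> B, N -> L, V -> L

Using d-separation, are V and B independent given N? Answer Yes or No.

Yes — V and B are d-separated given {N}.

We examine all 2 paths between V and B:
  1. V → L ← N → B — L:collider[blocks]; N:fork[blocks] ⇒ blocked
  2. V → N → B — N:chain[blocks] ⇒ blocked
All paths are blocked; V ⊥ B | {N} holds.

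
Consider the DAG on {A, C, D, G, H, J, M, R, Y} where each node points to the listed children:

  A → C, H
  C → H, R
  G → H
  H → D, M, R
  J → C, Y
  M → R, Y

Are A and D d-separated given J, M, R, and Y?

There are 6 undirected paths between A and D; checking each against the conditioning set {J, M, R, Y}:
  1. A → H → D — H:chain[open] ⇒ active
  2. A → C → H → D — C:chain[open]; H:chain[open] ⇒ active
  3. A → C ← J → Y ← M ← H → D — C:collider[open]; J:fork[blocks]; Y:collider[open]; M:chain[blocks]; H:fork[open] ⇒ blocked
  4. A → C ← J → Y ← M → R ← H → D — C:collider[open]; J:fork[blocks]; Y:collider[open]; M:fork[blocks]; R:collider[open]; H:fork[open] ⇒ blocked
  5. A → C → R ← H → D — C:chain[open]; R:collider[open]; H:fork[open] ⇒ active
  6. A → C → R ← M ← H → D — C:chain[open]; R:collider[open]; M:chain[blocks]; H:fork[open] ⇒ blocked
At least one path is unblocked, so d-separation fails.

No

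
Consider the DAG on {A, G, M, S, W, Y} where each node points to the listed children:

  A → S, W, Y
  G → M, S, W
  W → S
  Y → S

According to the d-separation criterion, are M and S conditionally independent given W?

No

Enumerating the 4 paths from M to S and testing each for blocking by {W}:
Path 1: M ← G → W → S
  W is a chain here and W is conditioned on, so the path is blocked at W.
Path 2: M ← G → W ← A → Y → S
  G is a fork and G is not conditioned on; W is a collider and W is conditioned on, which opens it; A is a fork and A is not conditioned on; Y is a chain and Y is not conditioned on — no node blocks this path, so it is active.
Path 3: M ← G → W ← A → S
  G is a fork and G is not conditioned on; W is a collider and W is conditioned on, which opens it; A is a fork and A is not conditioned on — no node blocks this path, so it is active.
Path 4: M ← G → S
  G is a fork and G is not conditioned on — no node blocks this path, so it is active.
Because an active path exists, M and S are not d-separated.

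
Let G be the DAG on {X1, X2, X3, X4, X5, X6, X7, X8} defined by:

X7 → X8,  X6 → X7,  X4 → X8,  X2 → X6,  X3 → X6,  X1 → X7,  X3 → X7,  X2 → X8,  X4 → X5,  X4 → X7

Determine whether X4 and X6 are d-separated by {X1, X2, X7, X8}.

No

6 paths connect X4 and X6; each must be blocked for d-separation to hold:
  1. X4 → X8 ← X2 → X6 — X8:collider[open]; X2:fork[blocks] ⇒ blocked
  2. X4 → X8 ← X7 ← X3 → X6 — X8:collider[open]; X7:chain[blocks]; X3:fork[open] ⇒ blocked
  3. X4 → X8 ← X7 ← X6 — X8:collider[open]; X7:chain[blocks] ⇒ blocked
  4. X4 → X7 ← X3 → X6 — X7:collider[open]; X3:fork[open] ⇒ active
  5. X4 → X7 → X8 ← X2 → X6 — X7:chain[blocks]; X8:collider[open]; X2:fork[blocks] ⇒ blocked
  6. X4 → X7 ← X6 — X7:collider[open] ⇒ active
Since the path X4 → X7 ← X3 → X6 is active, X4 and X6 are not d-separated given {X1, X2, X7, X8}.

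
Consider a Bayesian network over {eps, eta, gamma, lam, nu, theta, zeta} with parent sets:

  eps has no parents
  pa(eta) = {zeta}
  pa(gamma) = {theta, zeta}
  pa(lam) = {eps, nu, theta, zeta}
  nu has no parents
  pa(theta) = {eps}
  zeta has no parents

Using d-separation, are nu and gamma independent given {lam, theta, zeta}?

3 paths connect nu and gamma; each must be blocked for d-separation to hold:
Path 1: nu → lam ← theta → gamma
  theta is a fork here and theta is conditioned on, so the path is blocked at theta.
Path 2: nu → lam ← zeta → gamma
  zeta is a fork here and zeta is conditioned on, so the path is blocked at zeta.
Path 3: nu → lam ← eps → theta → gamma
  theta is a chain here and theta is conditioned on, so the path is blocked at theta.
Every path is blocked, so nu and gamma are d-separated given {lam, theta, zeta}.

Yes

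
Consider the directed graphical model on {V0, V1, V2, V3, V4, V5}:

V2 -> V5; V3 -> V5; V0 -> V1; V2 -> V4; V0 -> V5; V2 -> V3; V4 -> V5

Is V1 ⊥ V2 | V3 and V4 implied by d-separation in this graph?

There are 3 undirected paths between V1 and V2; checking each against the conditioning set {V3, V4}:
  1. V1 ← V0 → V5 ← V3 ← V2 — V0:fork[open]; V5:collider[blocks]; V3:chain[blocks] ⇒ blocked
  2. V1 ← V0 → V5 ← V4 ← V2 — V0:fork[open]; V5:collider[blocks]; V4:chain[blocks] ⇒ blocked
  3. V1 ← V0 → V5 ← V2 — V0:fork[open]; V5:collider[blocks] ⇒ blocked
All paths are blocked; V1 ⊥ V2 | {V3, V4} holds.

Yes — V1 and V2 are d-separated given {V3, V4}.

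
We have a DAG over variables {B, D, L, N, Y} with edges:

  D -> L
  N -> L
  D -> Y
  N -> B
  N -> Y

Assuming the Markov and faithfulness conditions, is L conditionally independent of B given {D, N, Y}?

There are 2 undirected paths between L and B; checking each against the conditioning set {D, N, Y}:
Path 1: L ← D → Y ← N → B
  D is a fork here and D is conditioned on, so the path is blocked at D.
Path 2: L ← N → B
  N is a fork here and N is conditioned on, so the path is blocked at N.
All paths are blocked; L ⊥ B | {D, N, Y} holds.

Yes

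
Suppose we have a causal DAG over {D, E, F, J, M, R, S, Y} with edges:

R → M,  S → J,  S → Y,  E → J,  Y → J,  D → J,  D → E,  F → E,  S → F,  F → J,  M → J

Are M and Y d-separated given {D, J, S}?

We examine all 5 paths between M and Y:
Path 1: M → J ← F ← S → Y
  S is a fork here and S is conditioned on, so the path is blocked at S.
Path 2: M → J ← S → Y
  S is a fork here and S is conditioned on, so the path is blocked at S.
Path 3: M → J ← Y
  J is a collider and J is conditioned on, which opens it — no node blocks this path, so it is active.
Path 4: M → J ← D → E ← F ← S → Y
  D is a fork here and D is conditioned on, so the path is blocked at D.
Path 5: M → J ← E ← F ← S → Y
  S is a fork here and S is conditioned on, so the path is blocked at S.
Because an active path exists, M and Y are not d-separated.

No — M and Y are not d-separated given {D, J, S}.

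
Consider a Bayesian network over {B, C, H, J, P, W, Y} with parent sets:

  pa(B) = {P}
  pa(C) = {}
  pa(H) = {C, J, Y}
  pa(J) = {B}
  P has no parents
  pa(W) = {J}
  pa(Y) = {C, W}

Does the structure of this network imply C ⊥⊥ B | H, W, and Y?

There are 4 undirected paths between C and B; checking each against the conditioning set {H, W, Y}:
Path 1: C → H ← J ← B
  H is a collider and H is conditioned on, which opens it; J is a chain and J is not conditioned on — no node blocks this path, so it is active.
Path 2: C → H ← Y ← W ← J ← B
  Y is a chain here and Y is conditioned on, so the path is blocked at Y.
Path 3: C → Y → H ← J ← B
  Y is a chain here and Y is conditioned on, so the path is blocked at Y.
Path 4: C → Y ← W ← J ← B
  W is a chain here and W is conditioned on, so the path is blocked at W.
Since the path C → H ← J ← B is active, C and B are not d-separated given {H, W, Y}.

No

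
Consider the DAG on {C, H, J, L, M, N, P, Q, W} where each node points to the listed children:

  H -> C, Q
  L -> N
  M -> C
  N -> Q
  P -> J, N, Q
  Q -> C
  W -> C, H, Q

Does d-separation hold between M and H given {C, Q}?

No

There are 5 undirected paths between M and H; checking each against the conditioning set {C, Q}:
  1. M → C ← H — C:collider[open] ⇒ active
  2. M → C ← Q ← H — C:collider[open]; Q:chain[blocks] ⇒ blocked
  3. M → C ← Q ← W → H — C:collider[open]; Q:chain[blocks]; W:fork[open] ⇒ blocked
  4. M → C ← W → H — C:collider[open]; W:fork[open] ⇒ active
  5. M → C ← W → Q ← H — C:collider[open]; W:fork[open]; Q:collider[open] ⇒ active
Since the path M → C ← H is active, M and H are not d-separated given {C, Q}.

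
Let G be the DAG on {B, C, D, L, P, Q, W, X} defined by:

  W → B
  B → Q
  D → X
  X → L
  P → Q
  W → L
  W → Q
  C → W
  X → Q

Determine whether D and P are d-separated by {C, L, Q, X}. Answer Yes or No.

Yes — D and P are d-separated given {C, L, Q, X}.

We examine all 3 paths between D and P:
  1. D → X → Q ← P — X:chain[blocks]; Q:collider[open] ⇒ blocked
  2. D → X → L ← W → B → Q ← P — X:chain[blocks]; L:collider[open]; W:fork[open]; B:chain[open]; Q:collider[open] ⇒ blocked
  3. D → X → L ← W → Q ← P — X:chain[blocks]; L:collider[open]; W:fork[open]; Q:collider[open] ⇒ blocked
All paths are blocked; D ⊥ P | {C, L, Q, X} holds.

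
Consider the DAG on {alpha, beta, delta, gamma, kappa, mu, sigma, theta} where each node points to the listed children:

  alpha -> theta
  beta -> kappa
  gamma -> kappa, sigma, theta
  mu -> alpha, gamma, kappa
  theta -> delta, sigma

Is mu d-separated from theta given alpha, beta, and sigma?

No

5 paths connect mu and theta; each must be blocked for d-separation to hold:
Path 1: mu → alpha → theta
  alpha is a chain here and alpha is conditioned on, so the path is blocked at alpha.
Path 2: mu → kappa ← gamma → theta
  kappa is a collider here and neither kappa nor any of its descendants is conditioned on, so the collider stays closed — the path is blocked at kappa.
Path 3: mu → kappa ← gamma → sigma ← theta
  kappa is a collider here and neither kappa nor any of its descendants is conditioned on, so the collider stays closed — the path is blocked at kappa.
Path 4: mu → gamma → theta
  gamma is a chain and gamma is not conditioned on — no node blocks this path, so it is active.
Path 5: mu → gamma → sigma ← theta
  gamma is a chain and gamma is not conditioned on; sigma is a collider and sigma is conditioned on, which opens it — no node blocks this path, so it is active.
Because an active path exists, mu and theta are not d-separated.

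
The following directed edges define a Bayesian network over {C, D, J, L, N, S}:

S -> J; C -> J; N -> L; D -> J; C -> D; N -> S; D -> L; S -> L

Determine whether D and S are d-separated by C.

Yes

There are 4 undirected paths between D and S; checking each against the conditioning set {C}:
Path 1: D → J ← S
  J is a collider here and neither J nor any of its descendants is conditioned on, so the collider stays closed — the path is blocked at J.
Path 2: D ← C → J ← S
  C is a fork here and C is conditioned on, so the path is blocked at C.
Path 3: D → L ← S
  L is a collider here and neither L nor any of its descendants is conditioned on, so the collider stays closed — the path is blocked at L.
Path 4: D → L ← N → S
  L is a collider here and neither L nor any of its descendants is conditioned on, so the collider stays closed — the path is blocked at L.
All paths are blocked; D ⊥ S | {C} holds.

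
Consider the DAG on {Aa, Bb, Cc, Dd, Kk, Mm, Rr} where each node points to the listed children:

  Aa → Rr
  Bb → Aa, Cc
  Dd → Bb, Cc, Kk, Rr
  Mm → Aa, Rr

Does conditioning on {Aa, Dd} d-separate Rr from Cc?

No

There are 6 undirected paths between Rr and Cc; checking each against the conditioning set {Aa, Dd}:
  1. Rr ← Aa ← Bb → Cc — Aa:chain[blocks]; Bb:fork[open] ⇒ blocked
  2. Rr ← Aa ← Bb ← Dd → Cc — Aa:chain[blocks]; Bb:chain[open]; Dd:fork[blocks] ⇒ blocked
  3. Rr ← Dd → Cc — Dd:fork[blocks] ⇒ blocked
  4. Rr ← Dd → Bb → Cc — Dd:fork[blocks]; Bb:chain[open] ⇒ blocked
  5. Rr ← Mm → Aa ← Bb → Cc — Mm:fork[open]; Aa:collider[open]; Bb:fork[open] ⇒ active
  6. Rr ← Mm → Aa ← Bb ← Dd → Cc — Mm:fork[open]; Aa:collider[open]; Bb:chain[open]; Dd:fork[blocks] ⇒ blocked
Because an active path exists, Rr and Cc are not d-separated.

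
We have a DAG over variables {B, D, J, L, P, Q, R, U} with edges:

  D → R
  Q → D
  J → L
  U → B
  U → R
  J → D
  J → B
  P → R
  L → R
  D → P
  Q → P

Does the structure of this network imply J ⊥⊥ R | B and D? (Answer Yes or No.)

No

5 paths connect J and R; each must be blocked for d-separation to hold:
Path 1: J → D ← Q → P → R
  D is a collider and D is conditioned on, which opens it; Q is a fork and Q is not conditioned on; P is a chain and P is not conditioned on — no node blocks this path, so it is active.
Path 2: J → D → R
  D is a chain here and D is conditioned on, so the path is blocked at D.
Path 3: J → D → P → R
  D is a chain here and D is conditioned on, so the path is blocked at D.
Path 4: J → B ← U → R
  B is a collider and B is conditioned on, which opens it; U is a fork and U is not conditioned on — no node blocks this path, so it is active.
Path 5: J → L → R
  L is a chain and L is not conditioned on — no node blocks this path, so it is active.
At least one path is unblocked, so d-separation fails.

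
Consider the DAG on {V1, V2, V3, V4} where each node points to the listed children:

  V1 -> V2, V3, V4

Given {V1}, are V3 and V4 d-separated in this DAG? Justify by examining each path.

Yes

Only one path connects V3 and V4:
Path 1: V3 ← V1 → V4
  V1 is a fork here and V1 is conditioned on, so the path is blocked at V1.
Since every path is blocked, d-separation holds.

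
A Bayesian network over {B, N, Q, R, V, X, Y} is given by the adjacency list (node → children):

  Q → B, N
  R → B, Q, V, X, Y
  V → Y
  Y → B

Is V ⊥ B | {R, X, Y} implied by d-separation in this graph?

Yes — V and B are d-separated given {R, X, Y}.

Enumerating the 6 paths from V to B and testing each for blocking by {R, X, Y}:
Path 1: V ← R → Y → B
  R is a fork here and R is conditioned on, so the path is blocked at R.
Path 2: V ← R → B
  R is a fork here and R is conditioned on, so the path is blocked at R.
Path 3: V ← R → Q → B
  R is a fork here and R is conditioned on, so the path is blocked at R.
Path 4: V → Y ← R → B
  R is a fork here and R is conditioned on, so the path is blocked at R.
Path 5: V → Y ← R → Q → B
  R is a fork here and R is conditioned on, so the path is blocked at R.
Path 6: V → Y → B
  Y is a chain here and Y is conditioned on, so the path is blocked at Y.
Since every path is blocked, d-separation holds.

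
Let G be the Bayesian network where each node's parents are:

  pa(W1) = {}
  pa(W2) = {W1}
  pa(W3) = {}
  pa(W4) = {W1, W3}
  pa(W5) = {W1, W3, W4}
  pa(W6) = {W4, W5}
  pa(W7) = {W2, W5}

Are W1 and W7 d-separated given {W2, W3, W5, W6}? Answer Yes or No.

5 paths connect W1 and W7; each must be blocked for d-separation to hold:
Path 1: W1 → W2 → W7
  W2 is a chain here and W2 is conditioned on, so the path is blocked at W2.
Path 2: W1 → W5 → W7
  W5 is a chain here and W5 is conditioned on, so the path is blocked at W5.
Path 3: W1 → W4 → W5 → W7
  W5 is a chain here and W5 is conditioned on, so the path is blocked at W5.
Path 4: W1 → W4 → W6 ← W5 → W7
  W5 is a fork here and W5 is conditioned on, so the path is blocked at W5.
Path 5: W1 → W4 ← W3 → W5 → W7
  W3 is a fork here and W3 is conditioned on, so the path is blocked at W3.
Every path is blocked, so W1 and W7 are d-separated given {W2, W3, W5, W6}.

Yes — W1 and W7 are d-separated given {W2, W3, W5, W6}.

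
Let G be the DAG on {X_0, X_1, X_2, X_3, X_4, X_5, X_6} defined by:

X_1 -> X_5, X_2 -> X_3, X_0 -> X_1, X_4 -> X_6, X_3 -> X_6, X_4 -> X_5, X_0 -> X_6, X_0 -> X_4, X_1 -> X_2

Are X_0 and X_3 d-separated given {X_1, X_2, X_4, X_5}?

6 paths connect X_0 and X_3; each must be blocked for d-separation to hold:
Path 1: X_0 → X_6 ← X_4 → X_5 ← X_1 → X_2 → X_3
  X_6 is a collider here and neither X_6 nor any of its descendants is conditioned on, so the collider stays closed — the path is blocked at X_6.
Path 2: X_0 → X_6 ← X_3
  X_6 is a collider here and neither X_6 nor any of its descendants is conditioned on, so the collider stays closed — the path is blocked at X_6.
Path 3: X_0 → X_1 → X_5 ← X_4 → X_6 ← X_3
  X_1 is a chain here and X_1 is conditioned on, so the path is blocked at X_1.
Path 4: X_0 → X_1 → X_2 → X_3
  X_1 is a chain here and X_1 is conditioned on, so the path is blocked at X_1.
Path 5: X_0 → X_4 → X_6 ← X_3
  X_4 is a chain here and X_4 is conditioned on, so the path is blocked at X_4.
Path 6: X_0 → X_4 → X_5 ← X_1 → X_2 → X_3
  X_4 is a chain here and X_4 is conditioned on, so the path is blocked at X_4.
Every path is blocked, so X_0 and X_3 are d-separated given {X_1, X_2, X_4, X_5}.

Yes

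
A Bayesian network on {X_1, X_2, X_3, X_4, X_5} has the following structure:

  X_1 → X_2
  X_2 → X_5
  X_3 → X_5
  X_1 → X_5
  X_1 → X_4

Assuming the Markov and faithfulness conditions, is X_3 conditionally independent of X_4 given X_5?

No

Enumerating the 2 paths from X_3 to X_4 and testing each for blocking by {X_5}:
Path 1: X_3 → X_5 ← X_2 ← X_1 → X_4
  X_5 is a collider and X_5 is conditioned on, which opens it; X_2 is a chain and X_2 is not conditioned on; X_1 is a fork and X_1 is not conditioned on — no node blocks this path, so it is active.
Path 2: X_3 → X_5 ← X_1 → X_4
  X_5 is a collider and X_5 is conditioned on, which opens it; X_1 is a fork and X_1 is not conditioned on — no node blocks this path, so it is active.
At least one path is unblocked, so d-separation fails.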